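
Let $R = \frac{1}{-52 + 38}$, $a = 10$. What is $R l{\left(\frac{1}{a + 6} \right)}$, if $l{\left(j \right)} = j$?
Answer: $- \frac{1}{224} \approx -0.0044643$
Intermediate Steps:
$R = - \frac{1}{14}$ ($R = \frac{1}{-14} = - \frac{1}{14} \approx -0.071429$)
$R l{\left(\frac{1}{a + 6} \right)} = - \frac{1}{14 \left(10 + 6\right)} = - \frac{1}{14 \cdot 16} = \left(- \frac{1}{14}\right) \frac{1}{16} = - \frac{1}{224}$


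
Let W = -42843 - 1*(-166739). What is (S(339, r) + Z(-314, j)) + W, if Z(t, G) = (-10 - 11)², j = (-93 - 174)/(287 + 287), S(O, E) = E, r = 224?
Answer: 124561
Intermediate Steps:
j = -267/574 ≈ -0.46516
W = 123896 (W = -42843 + 166739 = 123896)
Z(t, G) = 441 (Z(t, G) = (-21)² = 441)
(S(339, r) + Z(-314, j)) + W = (224 + 441) + 123896 = 665 + 123896 = 124561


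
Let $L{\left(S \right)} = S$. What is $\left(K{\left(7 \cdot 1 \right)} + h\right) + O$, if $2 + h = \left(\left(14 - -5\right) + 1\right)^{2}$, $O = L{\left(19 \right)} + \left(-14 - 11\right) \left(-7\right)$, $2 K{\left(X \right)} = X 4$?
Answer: $606$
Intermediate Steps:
$K{\left(X \right)} = 2 X$ ($K{\left(X \right)} = \frac{X 4}{2} = \frac{4 X}{2} = 2 X$)
$O = 194$ ($O = 19 + \left(-14 - 11\right) \left(-7\right) = 19 - -175 = 19 + 175 = 194$)
$h = 398$ ($h = -2 + \left(\left(14 - -5\right) + 1\right)^{2} = -2 + \left(\left(14 + 5\right) + 1\right)^{2} = -2 + \left(19 + 1\right)^{2} = -2 + 20^{2} = -2 + 400 = 398$)
$\left(K{\left(7 \cdot 1 \right)} + h\right) + O = \left(2 \cdot 7 \cdot 1 + 398\right) + 194 = \left(2 \cdot 7 + 398\right) + 194 = \left(14 + 398\right) + 194 = 412 + 194 = 606$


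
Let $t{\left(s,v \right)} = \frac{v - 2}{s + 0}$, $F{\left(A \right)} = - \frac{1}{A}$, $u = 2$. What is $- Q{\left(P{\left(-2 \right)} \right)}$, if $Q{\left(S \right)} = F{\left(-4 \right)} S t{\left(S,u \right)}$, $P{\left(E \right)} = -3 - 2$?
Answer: $0$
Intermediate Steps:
$t{\left(s,v \right)} = \frac{-2 + v}{s}$
$P{\left(E \right)} = -5$ ($P{\left(E \right)} = -3 - 2 = -5$)
$Q{\left(S \right)} = 0$ ($Q{\left(S \right)} = - \frac{1}{-4} S \frac{-2 + 2}{S} = \left(-1\right) \left(- \frac{1}{4}\right) S \frac{1}{S} 0 = \frac{S}{4} \cdot 0 = 0$)
$- Q{\left(P{\left(-2 \right)} \right)} = \left(-1\right) 0 = 0$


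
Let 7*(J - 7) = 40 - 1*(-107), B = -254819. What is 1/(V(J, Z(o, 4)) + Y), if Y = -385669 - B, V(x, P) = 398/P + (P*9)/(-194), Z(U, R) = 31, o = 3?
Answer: -6014/786863337 ≈ -7.6430e-6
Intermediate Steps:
J = 28 (J = 7 + (40 - 1*(-107))/7 = 7 + (40 + 107)/7 = 7 + (⅐)*147 = 7 + 21 = 28)
V(x, P) = 398/P - 9*P/194 (V(x, P) = 398/P + (9*P)*(-1/194) = 398/P - 9*P/194)
Y = -130850 (Y = -385669 - 1*(-254819) = -385669 + 254819 = -130850)
1/(V(J, Z(o, 4)) + Y) = 1/((398/31 - 9/194*31) - 130850) = 1/((398*(1/31) - 279/194) - 130850) = 1/((398/31 - 279/194) - 130850) = 1/(68563/6014 - 130850) = 1/(-786863337/6014) = -6014/786863337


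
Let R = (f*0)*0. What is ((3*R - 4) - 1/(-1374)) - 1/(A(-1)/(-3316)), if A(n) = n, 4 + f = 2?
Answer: -4561679/1374 ≈ -3320.0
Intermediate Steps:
f = -2 (f = -4 + 2 = -2)
R = 0 (R = -2*0*0 = 0*0 = 0)
((3*R - 4) - 1/(-1374)) - 1/(A(-1)/(-3316)) = ((3*0 - 4) - 1/(-1374)) - 1/((-1/(-3316))) = ((0 - 4) - 1*(-1/1374)) - 1/((-1*(-1/3316))) = (-4 + 1/1374) - 1/1/3316 = -5495/1374 - 1*3316 = -5495/1374 - 3316 = -4561679/1374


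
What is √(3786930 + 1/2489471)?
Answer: √23469369388610167601/2489471 ≈ 1946.0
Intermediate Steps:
√(3786930 + 1/2489471) = √(9427452414031/2489471) = √23469369388610167601/2489471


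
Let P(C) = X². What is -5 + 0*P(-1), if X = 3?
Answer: -5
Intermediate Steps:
P(C) = 9 (P(C) = 3² = 9)
-5 + 0*P(-1) = -5 + 0*9 = -5 + 0 = -5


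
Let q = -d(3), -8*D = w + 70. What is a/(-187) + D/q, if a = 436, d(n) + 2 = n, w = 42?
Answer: 2182/187 ≈ 11.668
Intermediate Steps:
d(n) = -2 + n
D = -14 (D = -(42 + 70)/8 = -1/8*112 = -14)
q = -1 (q = -(-2 + 3) = -1*1 = -1)
a/(-187) + D/q = 436/(-187) - 14/(-1) = 436*(-1/187) - 14*(-1) = -436/187 + 14 = 2182/187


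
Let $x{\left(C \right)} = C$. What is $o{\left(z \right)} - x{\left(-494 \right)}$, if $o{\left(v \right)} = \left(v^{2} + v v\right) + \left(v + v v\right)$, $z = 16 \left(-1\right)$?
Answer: $1246$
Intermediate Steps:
$z = -16$
$o{\left(v \right)} = v + 3 v^{2}$ ($o{\left(v \right)} = \left(v^{2} + v^{2}\right) + \left(v + v^{2}\right) = 2 v^{2} + \left(v + v^{2}\right) = v + 3 v^{2}$)
$o{\left(z \right)} - x{\left(-494 \right)} = - 16 \left(1 + 3 \left(-16\right)\right) - -494 = - 16 \left(1 - 48\right) + 494 = \left(-16\right) \left(-47\right) + 494 = 752 + 494 = 1246$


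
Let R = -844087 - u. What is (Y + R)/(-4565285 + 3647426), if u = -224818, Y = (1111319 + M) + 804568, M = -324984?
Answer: -323878/305953 ≈ -1.0586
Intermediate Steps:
Y = 1590903 (Y = (1111319 - 324984) + 804568 = 786335 + 804568 = 1590903)
R = -619269 (R = -844087 - 1*(-224818) = -844087 + 224818 = -619269)
(Y + R)/(-4565285 + 3647426) = (1590903 - 619269)/(-4565285 + 3647426) = 971634/(-917859) = 971634*(-1/917859) = -323878/305953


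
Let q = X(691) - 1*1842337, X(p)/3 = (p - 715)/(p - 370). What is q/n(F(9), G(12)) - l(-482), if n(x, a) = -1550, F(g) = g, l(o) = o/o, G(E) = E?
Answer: 196964233/165850 ≈ 1187.6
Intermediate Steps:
X(p) = 3*(-715 + p)/(-370 + p) (X(p) = 3*((p - 715)/(p - 370)) = 3*((-715 + p)/(-370 + p)) = 3*(-715 + p)/(-370 + p))
l(o) = 1
q = -197130083/107 (q = 3*(-715 + 691)/(-370 + 691) - 1*1842337 = 3*(-24)/321 - 1842337 = 3*(1/321)*(-24) - 1842337 = -24/107 - 1842337 = -197130083/107 ≈ -1.8423e+6)
q/n(F(9), G(12)) - l(-482) = -197130083/107/(-1550) - 1*1 = -197130083/107*(-1/1550) - 1 = 197130083/165850 - 1 = 196964233/165850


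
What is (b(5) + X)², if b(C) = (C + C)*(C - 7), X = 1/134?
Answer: 7177041/17956 ≈ 399.70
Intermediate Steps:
X = 1/134 ≈ 0.0074627
b(C) = 2*C*(-7 + C) (b(C) = (2*C)*(-7 + C) = 2*C*(-7 + C))
(b(5) + X)² = (2*5*(-7 + 5) + 1/134)² = (2*5*(-2) + 1/134)² = (-20 + 1/134)² = (-2679/134)² = 7177041/17956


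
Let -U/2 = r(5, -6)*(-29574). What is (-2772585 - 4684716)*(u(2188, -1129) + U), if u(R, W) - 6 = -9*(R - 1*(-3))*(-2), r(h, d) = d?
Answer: 2352360856644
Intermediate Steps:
u(R, W) = 60 + 18*R (u(R, W) = 6 - 9*(R - 1*(-3))*(-2) = 6 - 9*(R + 3)*(-2) = 6 - 9*(3 + R)*(-2) = 6 + (-27 - 9*R)*(-2) = 6 + (54 + 18*R) = 60 + 18*R)
U = -354888 (U = -(-12)*(-29574) = -2*177444 = -354888)
(-2772585 - 4684716)*(u(2188, -1129) + U) = (-2772585 - 4684716)*((60 + 18*2188) - 354888) = -7457301*((60 + 39384) - 354888) = -7457301*(39444 - 354888) = -7457301*(-315444) = 2352360856644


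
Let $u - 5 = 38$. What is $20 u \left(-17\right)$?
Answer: $-14620$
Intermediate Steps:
$u = 43$ ($u = 5 + 38 = 43$)
$20 u \left(-17\right) = 20 \cdot 43 \left(-17\right) = 860 \left(-17\right) = -14620$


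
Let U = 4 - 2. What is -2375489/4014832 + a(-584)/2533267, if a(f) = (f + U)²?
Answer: -4657827938195/10170641416144 ≈ -0.45797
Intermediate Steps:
U = 2
a(f) = (2 + f)² (a(f) = (f + 2)² = (2 + f)²)
-2375489/4014832 + a(-584)/2533267 = -2375489/4014832 + (2 - 584)²/2533267 = -2375489*1/4014832 + (-582)²*(1/2533267) = -2375489/4014832 + 338724*(1/2533267) = -2375489/4014832 + 338724/2533267 = -4657827938195/10170641416144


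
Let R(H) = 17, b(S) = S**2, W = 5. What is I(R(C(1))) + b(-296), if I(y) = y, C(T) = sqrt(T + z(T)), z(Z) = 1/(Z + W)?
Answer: 87633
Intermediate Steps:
z(Z) = 1/(5 + Z) (z(Z) = 1/(Z + 5) = 1/(5 + Z))
C(T) = sqrt(T + 1/(5 + T))
I(R(C(1))) + b(-296) = 17 + (-296)**2 = 17 + 87616 = 87633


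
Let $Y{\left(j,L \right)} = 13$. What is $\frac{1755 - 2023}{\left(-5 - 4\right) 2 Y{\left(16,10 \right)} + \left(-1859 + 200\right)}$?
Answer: $\frac{268}{1893} \approx 0.14157$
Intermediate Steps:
$\frac{1755 - 2023}{\left(-5 - 4\right) 2 Y{\left(16,10 \right)} + \left(-1859 + 200\right)} = \frac{1755 - 2023}{\left(-5 - 4\right) 2 \cdot 13 + \left(-1859 + 200\right)} = - \frac{268}{\left(-9\right) 2 \cdot 13 - 1659} = - \frac{268}{\left(-18\right) 13 - 1659} = - \frac{268}{-234 - 1659} = - \frac{268}{-1893} = \left(-268\right) \left(- \frac{1}{1893}\right) = \frac{268}{1893}$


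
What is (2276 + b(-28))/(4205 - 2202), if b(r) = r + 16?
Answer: 2264/2003 ≈ 1.1303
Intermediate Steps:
b(r) = 16 + r
(2276 + b(-28))/(4205 - 2202) = (2276 + (16 - 28))/(4205 - 2202) = (2276 - 12)/2003 = 2264*(1/2003) = 2264/2003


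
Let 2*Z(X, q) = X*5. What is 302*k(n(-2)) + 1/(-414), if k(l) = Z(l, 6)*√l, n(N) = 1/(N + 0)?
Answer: -1/414 - 755*I*√2/4 ≈ -0.0024155 - 266.93*I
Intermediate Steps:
Z(X, q) = 5*X/2 (Z(X, q) = (X*5)/2 = (5*X)/2 = 5*X/2)
n(N) = 1/N
k(l) = 5*l^(3/2)/2 (k(l) = (5*l/2)*√l = 5*l^(3/2)/2)
302*k(n(-2)) + 1/(-414) = 302*(5*(1/(-2))^(3/2)/2) + 1/(-414) = 302*(5*(-½)^(3/2)/2) - 1/414 = 302*(5*(-I*√2/4)/2) - 1/414 = 302*(-5*I*√2/8) - 1/414 = -755*I*√2/4 - 1/414 = -1/414 - 755*I*√2/4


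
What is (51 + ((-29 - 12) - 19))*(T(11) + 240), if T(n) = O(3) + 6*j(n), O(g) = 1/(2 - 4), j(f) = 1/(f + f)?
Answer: -47475/22 ≈ -2158.0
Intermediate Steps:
j(f) = 1/(2*f)
O(g) = -½ (O(g) = 1/(-2) = -½)
T(n) = -½ + 3/n (T(n) = -½ + 6*(1/(2*n)) = -½ + 3/n)
(51 + ((-29 - 12) - 19))*(T(11) + 240) = (51 + ((-29 - 12) - 19))*((½)*(6 - 1*11)/11 + 240) = (51 + (-41 - 19))*((½)*(1/11)*(6 - 11) + 240) = (51 - 60)*((½)*(1/11)*(-5) + 240) = -9*(-5/22 + 240) = -9*5275/22 = -47475/22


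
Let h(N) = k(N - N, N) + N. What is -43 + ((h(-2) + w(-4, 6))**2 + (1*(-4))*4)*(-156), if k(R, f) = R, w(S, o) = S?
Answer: -3163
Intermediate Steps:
h(N) = N (h(N) = (N - N) + N = 0 + N = N)
-43 + ((h(-2) + w(-4, 6))**2 + (1*(-4))*4)*(-156) = -43 + ((-2 - 4)**2 + (1*(-4))*4)*(-156) = -43 + ((-6)**2 - 4*4)*(-156) = -43 + (36 - 16)*(-156) = -43 + 20*(-156) = -43 - 3120 = -3163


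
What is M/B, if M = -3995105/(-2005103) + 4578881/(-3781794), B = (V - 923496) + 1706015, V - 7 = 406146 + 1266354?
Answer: 5927536088627/18616183499738674332 ≈ 3.1841e-7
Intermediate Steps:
V = 1672507 (V = 7 + (406146 + 1266354) = 7 + 1672500 = 1672507)
B = 2455026 (B = (1672507 - 923496) + 1706015 = 749011 + 1706015 = 2455026)
M = 5927536088627/7582886494782 (M = -3995105*(-1/2005103) + 4578881*(-1/3781794) = 3995105/2005103 - 4578881/3781794 = 5927536088627/7582886494782 ≈ 0.78170)
M/B = (5927536088627/7582886494782)/2455026 = (5927536088627/7582886494782)*(1/2455026) = 5927536088627/18616183499738674332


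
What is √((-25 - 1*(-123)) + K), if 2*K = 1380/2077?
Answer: 2*√106049543/2077 ≈ 9.9163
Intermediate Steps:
K = 690/2077 (K = (1380/2077)/2 = (1380*(1/2077))/2 = (½)*(1380/2077) = 690/2077 ≈ 0.33221)
√((-25 - 1*(-123)) + K) = √((-25 - 1*(-123)) + 690/2077) = √((-25 + 123) + 690/2077) = √(98 + 690/2077) = √(204236/2077) = 2*√106049543/2077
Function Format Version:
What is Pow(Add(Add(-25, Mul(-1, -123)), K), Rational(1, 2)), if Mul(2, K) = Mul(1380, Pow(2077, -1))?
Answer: Mul(Rational(2, 2077), Pow(106049543, Rational(1, 2))) ≈ 9.9163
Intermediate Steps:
K = Rational(690, 2077) (K = Mul(Rational(1, 2), Mul(1380, Pow(2077, -1))) = Mul(Rational(1, 2), Mul(1380, Rational(1, 2077))) = Mul(Rational(1, 2), Rational(1380, 2077)) = Rational(690, 2077) ≈ 0.33221)
Pow(Add(Add(-25, Mul(-1, -123)), K), Rational(1, 2)) = Pow(Add(Add(-25, Mul(-1, -123)), Rational(690, 2077)), Rational(1, 2)) = Pow(Add(Add(-25, 123), Rational(690, 2077)), Rational(1, 2)) = Pow(Add(98, Rational(690, 2077)), Rational(1, 2)) = Pow(Rational(204236, 2077), Rational(1, 2)) = Mul(Rational(2, 2077), Pow(106049543, Rational(1, 2)))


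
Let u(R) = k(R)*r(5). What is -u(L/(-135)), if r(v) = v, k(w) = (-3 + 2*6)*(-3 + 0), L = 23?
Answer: 135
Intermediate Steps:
k(w) = -27 (k(w) = (-3 + 12)*(-3) = 9*(-3) = -27)
u(R) = -135 (u(R) = -27*5 = -135)
-u(L/(-135)) = -1*(-135) = 135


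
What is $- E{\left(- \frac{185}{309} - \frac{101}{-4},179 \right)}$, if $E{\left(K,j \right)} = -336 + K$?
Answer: $\frac{384827}{1236} \approx 311.35$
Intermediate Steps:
$- E{\left(- \frac{185}{309} - \frac{101}{-4},179 \right)} = - (-336 - \left(- \frac{101}{4} + \frac{185}{309}\right)) = - (-336 - - \frac{30469}{1236}) = - (-336 + \left(- \frac{185}{309} + \frac{101}{4}\right)) = - (-336 + \frac{30469}{1236}) = \left(-1\right) \left(- \frac{384827}{1236}\right) = \frac{384827}{1236}$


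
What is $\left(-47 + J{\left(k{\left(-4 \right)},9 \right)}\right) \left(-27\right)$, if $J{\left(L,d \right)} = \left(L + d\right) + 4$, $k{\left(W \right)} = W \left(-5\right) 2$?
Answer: $-162$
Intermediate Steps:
$k{\left(W \right)} = - 10 W$ ($k{\left(W \right)} = - 5 W 2 = - 10 W$)
$J{\left(L,d \right)} = 4 + L + d$
$\left(-47 + J{\left(k{\left(-4 \right)},9 \right)}\right) \left(-27\right) = \left(-47 + \left(4 - -40 + 9\right)\right) \left(-27\right) = \left(-47 + \left(4 + 40 + 9\right)\right) \left(-27\right) = \left(-47 + 53\right) \left(-27\right) = 6 \left(-27\right) = -162$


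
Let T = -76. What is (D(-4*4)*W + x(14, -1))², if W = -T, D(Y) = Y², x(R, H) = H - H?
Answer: 378535936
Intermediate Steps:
x(R, H) = 0
W = 76 (W = -1*(-76) = 76)
(D(-4*4)*W + x(14, -1))² = ((-4*4)²*76 + 0)² = ((-16)²*76 + 0)² = (256*76 + 0)² = (19456 + 0)² = 19456² = 378535936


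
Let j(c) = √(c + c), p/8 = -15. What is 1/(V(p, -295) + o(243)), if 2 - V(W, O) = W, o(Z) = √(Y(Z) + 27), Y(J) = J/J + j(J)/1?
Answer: 1/(122 + √(28 + 9*√6)) ≈ 0.0077475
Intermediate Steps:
p = -120 (p = 8*(-15) = -120)
j(c) = √2*√c (j(c) = √(2*c) = √2*√c)
Y(J) = 1 + √2*√J (Y(J) = J/J + (√2*√J)/1 = 1 + (√2*√J)*1 = 1 + √2*√J)
o(Z) = √(28 + √2*√Z) (o(Z) = √((1 + √2*√Z) + 27) = √(28 + √2*√Z))
V(W, O) = 2 - W
1/(V(p, -295) + o(243)) = 1/((2 - 1*(-120)) + √(28 + √2*√243)) = 1/((2 + 120) + √(28 + √2*(9*√3))) = 1/(122 + √(28 + 9*√6))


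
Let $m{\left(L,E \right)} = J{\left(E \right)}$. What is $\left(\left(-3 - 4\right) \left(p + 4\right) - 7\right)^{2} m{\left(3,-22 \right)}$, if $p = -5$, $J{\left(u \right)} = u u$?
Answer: $0$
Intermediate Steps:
$J{\left(u \right)} = u^{2}$
$m{\left(L,E \right)} = E^{2}$
$\left(\left(-3 - 4\right) \left(p + 4\right) - 7\right)^{2} m{\left(3,-22 \right)} = \left(\left(-3 - 4\right) \left(-5 + 4\right) - 7\right)^{2} \left(-22\right)^{2} = \left(\left(-7\right) \left(-1\right) - 7\right)^{2} \cdot 484 = \left(7 - 7\right)^{2} \cdot 484 = 0^{2} \cdot 484 = 0 \cdot 484 = 0$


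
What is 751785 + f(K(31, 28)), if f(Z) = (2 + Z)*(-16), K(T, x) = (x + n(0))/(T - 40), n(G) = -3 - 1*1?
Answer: 2255387/3 ≈ 7.5180e+5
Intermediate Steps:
n(G) = -4 (n(G) = -3 - 1 = -4)
K(T, x) = (-4 + x)/(-40 + T) (K(T, x) = (x - 4)/(T - 40) = (-4 + x)/(-40 + T))
f(Z) = -32 - 16*Z
751785 + f(K(31, 28)) = 751785 + (-32 - 16*(-4 + 28)/(-40 + 31)) = 751785 + (-32 - 16*24/(-9)) = 751785 + (-32 - (-16)*24/9) = 751785 + (-32 - 16*(-8/3)) = 751785 + (-32 + 128/3) = 751785 + 32/3 = 2255387/3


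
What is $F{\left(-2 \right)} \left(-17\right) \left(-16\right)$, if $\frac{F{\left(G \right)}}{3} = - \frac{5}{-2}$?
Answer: $2040$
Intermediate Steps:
$F{\left(G \right)} = \frac{15}{2}$ ($F{\left(G \right)} = 3 \left(- \frac{5}{-2}\right) = 3 \left(\left(-5\right) \left(- \frac{1}{2}\right)\right) = 3 \cdot \frac{5}{2} = \frac{15}{2}$)
$F{\left(-2 \right)} \left(-17\right) \left(-16\right) = \frac{15}{2} \left(-17\right) \left(-16\right) = \left(- \frac{255}{2}\right) \left(-16\right) = 2040$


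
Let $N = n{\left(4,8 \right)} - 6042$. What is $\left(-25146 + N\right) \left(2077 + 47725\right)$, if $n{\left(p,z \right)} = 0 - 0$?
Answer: $-1553224776$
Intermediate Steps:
$n{\left(p,z \right)} = 0$ ($n{\left(p,z \right)} = 0 + 0 = 0$)
$N = -6042$ ($N = 0 - 6042 = -6042$)
$\left(-25146 + N\right) \left(2077 + 47725\right) = \left(-25146 - 6042\right) \left(2077 + 47725\right) = \left(-31188\right) 49802 = -1553224776$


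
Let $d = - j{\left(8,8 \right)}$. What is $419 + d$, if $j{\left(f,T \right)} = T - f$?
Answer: $419$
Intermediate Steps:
$d = 0$ ($d = - (8 - 8) = \left(-1\right) 0 = 0$)
$419 + d = 419 + 0 = 419$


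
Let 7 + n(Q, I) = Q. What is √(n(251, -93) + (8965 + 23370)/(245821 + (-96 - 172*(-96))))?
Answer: √16787931010631/262237 ≈ 15.624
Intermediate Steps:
n(Q, I) = -7 + Q
√(n(251, -93) + (8965 + 23370)/(245821 + (-96 - 172*(-96)))) = √((-7 + 251) + (8965 + 23370)/(245821 + (-96 - 172*(-96)))) = √(244 + 32335/(245821 + (-96 + 16512))) = √(244 + 32335/(245821 + 16416)) = √(244 + 32335/262237) = √(64018163/262237) = √16787931010631/262237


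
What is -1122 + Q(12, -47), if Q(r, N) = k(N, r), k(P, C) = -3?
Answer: -1125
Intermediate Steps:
Q(r, N) = -3
-1122 + Q(12, -47) = -1122 - 3 = -1125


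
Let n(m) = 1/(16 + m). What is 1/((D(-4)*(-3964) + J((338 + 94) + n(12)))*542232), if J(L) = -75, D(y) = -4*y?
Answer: -1/34431189768 ≈ -2.9043e-11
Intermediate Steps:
1/((D(-4)*(-3964) + J((338 + 94) + n(12)))*542232) = 1/((-4*(-4)*(-3964) - 75)*542232) = (1/542232)/(16*(-3964) - 75) = (1/542232)/(-63424 - 75) = (1/542232)/(-63499) = -1/63499*1/542232 = -1/34431189768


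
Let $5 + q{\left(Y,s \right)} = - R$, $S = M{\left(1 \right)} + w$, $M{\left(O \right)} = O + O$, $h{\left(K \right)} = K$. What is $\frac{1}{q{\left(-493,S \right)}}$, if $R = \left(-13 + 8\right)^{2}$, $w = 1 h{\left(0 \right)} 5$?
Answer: $- \frac{1}{30} \approx -0.033333$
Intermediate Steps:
$M{\left(O \right)} = 2 O$
$w = 0$ ($w = 1 \cdot 0 \cdot 5 = 0 \cdot 5 = 0$)
$R = 25$ ($R = \left(-5\right)^{2} = 25$)
$S = 2$ ($S = 2 \cdot 1 + 0 = 2 + 0 = 2$)
$q{\left(Y,s \right)} = -30$ ($q{\left(Y,s \right)} = -5 - 25 = -30$)
$\frac{1}{q{\left(-493,S \right)}} = \frac{1}{-30} = - \frac{1}{30}$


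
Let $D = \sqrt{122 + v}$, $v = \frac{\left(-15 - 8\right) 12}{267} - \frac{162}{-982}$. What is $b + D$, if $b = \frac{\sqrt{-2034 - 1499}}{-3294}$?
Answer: $\frac{\sqrt{231312572185}}{43699} - \frac{i \sqrt{3533}}{3294} \approx 11.006 - 0.018045 i$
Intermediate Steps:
$v = - \frac{37963}{43699}$ ($v = \left(-23\right) 12 \cdot \frac{1}{267} - - \frac{81}{491} = \left(-276\right) \frac{1}{267} + \frac{81}{491} = - \frac{92}{89} + \frac{81}{491} = - \frac{37963}{43699} \approx -0.86874$)
$D = \frac{\sqrt{231312572185}}{43699}$ ($D = \sqrt{122 - \frac{37963}{43699}} = \sqrt{\frac{5293315}{43699}} = \frac{\sqrt{231312572185}}{43699} \approx 11.006$)
$b = - \frac{i \sqrt{3533}}{3294}$ ($b = \sqrt{-3533} \left(- \frac{1}{3294}\right) = i \sqrt{3533} \left(- \frac{1}{3294}\right) = - \frac{i \sqrt{3533}}{3294} \approx - 0.018045 i$)
$b + D = - \frac{i \sqrt{3533}}{3294} + \frac{\sqrt{231312572185}}{43699} = \frac{\sqrt{231312572185}}{43699} - \frac{i \sqrt{3533}}{3294}$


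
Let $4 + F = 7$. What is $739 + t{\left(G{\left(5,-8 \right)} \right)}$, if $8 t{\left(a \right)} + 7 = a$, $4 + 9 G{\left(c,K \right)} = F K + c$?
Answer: $\frac{26561}{36} \approx 737.81$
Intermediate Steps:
$F = 3$ ($F = -4 + 7 = 3$)
$G{\left(c,K \right)} = - \frac{4}{9} + \frac{K}{3} + \frac{c}{9}$ ($G{\left(c,K \right)} = - \frac{4}{9} + \frac{3 K + c}{9} = - \frac{4}{9} + \frac{c + 3 K}{9} = - \frac{4}{9} + \left(\frac{K}{3} + \frac{c}{9}\right) = - \frac{4}{9} + \frac{K}{3} + \frac{c}{9}$)
$t{\left(a \right)} = - \frac{7}{8} + \frac{a}{8}$
$739 + t{\left(G{\left(5,-8 \right)} \right)} = 739 - \left(\frac{7}{8} - \frac{- \frac{4}{9} + \frac{1}{3} \left(-8\right) + \frac{1}{9} \cdot 5}{8}\right) = 739 - \left(\frac{7}{8} - \frac{- \frac{4}{9} - \frac{8}{3} + \frac{5}{9}}{8}\right) = 739 + \left(- \frac{7}{8} + \frac{1}{8} \left(- \frac{23}{9}\right)\right) = 739 - \frac{43}{36} = \frac{26561}{36}$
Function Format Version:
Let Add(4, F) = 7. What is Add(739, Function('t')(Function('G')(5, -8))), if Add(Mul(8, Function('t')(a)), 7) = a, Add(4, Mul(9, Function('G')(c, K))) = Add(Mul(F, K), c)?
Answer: Rational(26561, 36) ≈ 737.81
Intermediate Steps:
F = 3 (F = Add(-4, 7) = 3)
Function('G')(c, K) = Add(Rational(-4, 9), Mul(Rational(1, 3), K), Mul(Rational(1, 9), c)) (Function('G')(c, K) = Add(Rational(-4, 9), Mul(Rational(1, 9), Add(Mul(3, K), c))) = Add(Rational(-4, 9), Mul(Rational(1, 9), Add(c, Mul(3, K)))) = Add(Rational(-4, 9), Add(Mul(Rational(1, 3), K), Mul(Rational(1, 9), c))) = Add(Rational(-4, 9), Mul(Rational(1, 3), K), Mul(Rational(1, 9), c)))
Function('t')(a) = Add(Rational(-7, 8), Mul(Rational(1, 8), a))
Add(739, Function('t')(Function('G')(5, -8))) = Add(739, Add(Rational(-7, 8), Mul(Rational(1, 8), Add(Rational(-4, 9), Mul(Rational(1, 3), -8), Mul(Rational(1, 9), 5))))) = Add(739, Add(Rational(-7, 8), Mul(Rational(1, 8), Add(Rational(-4, 9), Rational(-8, 3), Rational(5, 9))))) = Add(739, Add(Rational(-7, 8), Mul(Rational(1, 8), Rational(-23, 9)))) = Add(739, Add(Rational(-7, 8), Rational(-23, 72))) = Add(739, Rational(-43, 36)) = Rational(26561, 36)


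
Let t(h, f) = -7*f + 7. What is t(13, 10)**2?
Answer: 3969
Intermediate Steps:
t(h, f) = 7 - 7*f
t(13, 10)**2 = (7 - 7*10)**2 = (7 - 70)**2 = (-63)**2 = 3969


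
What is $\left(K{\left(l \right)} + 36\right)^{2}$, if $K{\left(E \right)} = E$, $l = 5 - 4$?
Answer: $1369$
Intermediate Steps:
$l = 1$ ($l = 5 - 4 = 1$)
$\left(K{\left(l \right)} + 36\right)^{2} = \left(1 + 36\right)^{2} = 37^{2} = 1369$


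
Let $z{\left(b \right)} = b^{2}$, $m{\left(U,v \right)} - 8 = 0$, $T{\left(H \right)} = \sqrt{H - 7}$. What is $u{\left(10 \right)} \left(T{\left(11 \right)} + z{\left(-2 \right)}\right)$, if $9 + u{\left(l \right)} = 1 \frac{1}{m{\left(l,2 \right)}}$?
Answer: $- \frac{213}{4} \approx -53.25$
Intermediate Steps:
$T{\left(H \right)} = \sqrt{-7 + H}$
$m{\left(U,v \right)} = 8$ ($m{\left(U,v \right)} = 8 + 0 = 8$)
$u{\left(l \right)} = - \frac{71}{8}$ ($u{\left(l \right)} = -9 + 1 \cdot \frac{1}{8} = -9 + \frac{1}{8} = - \frac{71}{8}$)
$u{\left(10 \right)} \left(T{\left(11 \right)} + z{\left(-2 \right)}\right) = - \frac{71 \left(\sqrt{-7 + 11} + \left(-2\right)^{2}\right)}{8} = - \frac{71 \left(\sqrt{4} + 4\right)}{8} = - \frac{71 \left(2 + 4\right)}{8} = \left(- \frac{71}{8}\right) 6 = - \frac{213}{4}$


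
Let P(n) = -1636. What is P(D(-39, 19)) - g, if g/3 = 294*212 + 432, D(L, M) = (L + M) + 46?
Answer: -189916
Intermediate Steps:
D(L, M) = 46 + L + M
g = 188280 (g = 3*(294*212 + 432) = 3*(62328 + 432) = 3*62760 = 188280)
P(D(-39, 19)) - g = -1636 - 1*188280 = -1636 - 188280 = -189916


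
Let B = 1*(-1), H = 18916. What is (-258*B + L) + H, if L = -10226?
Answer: 8948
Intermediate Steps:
B = -1
(-258*B + L) + H = (-258*(-1) - 10226) + 18916 = (258 - 10226) + 18916 = -9968 + 18916 = 8948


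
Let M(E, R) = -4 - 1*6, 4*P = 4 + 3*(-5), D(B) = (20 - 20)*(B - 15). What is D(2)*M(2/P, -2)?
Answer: 0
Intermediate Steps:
D(B) = 0 (D(B) = 0*(-15 + B) = 0)
P = -11/4 (P = (4 + 3*(-5))/4 = (4 - 15)/4 = (¼)*(-11) = -11/4 ≈ -2.7500)
M(E, R) = -10 (M(E, R) = -4 - 6 = -10)
D(2)*M(2/P, -2) = 0*(-10) = 0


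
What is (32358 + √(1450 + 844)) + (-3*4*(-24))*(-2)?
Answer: 31782 + √2294 ≈ 31830.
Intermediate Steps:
(32358 + √(1450 + 844)) + (-3*4*(-24))*(-2) = (32358 + √2294) - 12*(-24)*(-2) = (32358 + √2294) + 288*(-2) = (32358 + √2294) - 576 = 31782 + √2294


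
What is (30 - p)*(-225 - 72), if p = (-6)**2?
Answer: 1782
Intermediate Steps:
p = 36
(30 - p)*(-225 - 72) = (30 - 1*36)*(-225 - 72) = (30 - 36)*(-297) = -6*(-297) = 1782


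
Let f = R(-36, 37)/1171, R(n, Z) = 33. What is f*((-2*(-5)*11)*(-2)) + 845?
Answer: 982235/1171 ≈ 838.80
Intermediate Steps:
f = 33/1171 ≈ 0.028181
f*((-2*(-5)*11)*(-2)) + 845 = 33*((-2*(-5)*11)*(-2))/1171 + 845 = 33*((10*11)*(-2))/1171 + 845 = 33*(110*(-2))/1171 + 845 = (33/1171)*(-220) + 845 = -7260/1171 + 845 = 982235/1171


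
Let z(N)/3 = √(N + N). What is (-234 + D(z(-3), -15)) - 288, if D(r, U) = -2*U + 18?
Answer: -474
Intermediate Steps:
z(N) = 3*√2*√N (z(N) = 3*√(N + N) = 3*√(2*N) = 3*(√2*√N) = 3*√2*√N)
D(r, U) = 18 - 2*U
(-234 + D(z(-3), -15)) - 288 = (-234 + (18 - 2*(-15))) - 288 = (-234 + (18 + 30)) - 288 = (-234 + 48) - 288 = -186 - 288 = -474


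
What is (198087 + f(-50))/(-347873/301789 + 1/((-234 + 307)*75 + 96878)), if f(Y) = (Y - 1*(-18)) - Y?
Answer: -407951148691019/2373702892 ≈ -1.7186e+5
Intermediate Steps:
f(Y) = 18 (f(Y) = (Y + 18) - Y = (18 + Y) - Y = 18)
(198087 + f(-50))/(-347873/301789 + 1/((-234 + 307)*75 + 96878)) = (198087 + 18)/(-347873/301789 + 1/((-234 + 307)*75 + 96878)) = 198105/(-347873*1/301789 + 1/(73*75 + 96878)) = 198105/(-347873/301789 + 1/(5475 + 96878)) = 198105/(-347873/301789 + 1/102353) = 198105/(-35605543380/30889009517) = 198105*(-30889009517/35605543380) = -407951148691019/2373702892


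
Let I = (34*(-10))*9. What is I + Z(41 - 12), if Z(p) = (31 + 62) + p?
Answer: -2938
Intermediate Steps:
I = -3060 (I = -340*9 = -3060)
Z(p) = 93 + p
I + Z(41 - 12) = -3060 + (93 + (41 - 12)) = -3060 + (93 + 29) = -3060 + 122 = -2938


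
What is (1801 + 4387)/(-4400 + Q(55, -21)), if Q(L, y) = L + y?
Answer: -3094/2183 ≈ -1.4173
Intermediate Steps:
(1801 + 4387)/(-4400 + Q(55, -21)) = (1801 + 4387)/(-4400 + (55 - 21)) = 6188/(-4400 + 34) = 6188/(-4366) = 6188*(-1/4366) = -3094/2183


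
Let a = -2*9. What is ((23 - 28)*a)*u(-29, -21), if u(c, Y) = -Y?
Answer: 1890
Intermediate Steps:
a = -18
((23 - 28)*a)*u(-29, -21) = ((23 - 28)*(-18))*(-1*(-21)) = -5*(-18)*21 = 90*21 = 1890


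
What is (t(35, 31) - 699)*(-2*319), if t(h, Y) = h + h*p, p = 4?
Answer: 334312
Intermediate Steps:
t(h, Y) = 5*h (t(h, Y) = h + h*4 = h + 4*h = 5*h)
(t(35, 31) - 699)*(-2*319) = (5*35 - 699)*(-2*319) = (175 - 699)*(-638) = -524*(-638) = 334312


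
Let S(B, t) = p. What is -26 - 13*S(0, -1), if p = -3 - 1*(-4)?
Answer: -39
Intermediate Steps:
p = 1 (p = -3 + 4 = 1)
S(B, t) = 1
-26 - 13*S(0, -1) = -26 - 13*1 = -26 - 13 = -39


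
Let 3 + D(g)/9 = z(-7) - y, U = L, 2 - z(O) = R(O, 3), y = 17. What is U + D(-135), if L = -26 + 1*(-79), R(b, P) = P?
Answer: -294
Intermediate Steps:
z(O) = -1 (z(O) = 2 - 1*3 = 2 - 3 = -1)
L = -105 (L = -26 - 79 = -105)
U = -105
D(g) = -189 (D(g) = -27 + 9*(-1 - 1*17) = -27 + 9*(-1 - 17) = -27 + 9*(-18) = -27 - 162 = -189)
U + D(-135) = -105 - 189 = -294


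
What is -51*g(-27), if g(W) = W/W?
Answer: -51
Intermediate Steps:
g(W) = 1
-51*g(-27) = -51*1 = -51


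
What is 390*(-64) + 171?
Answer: -24789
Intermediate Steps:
390*(-64) + 171 = -24960 + 171 = -24789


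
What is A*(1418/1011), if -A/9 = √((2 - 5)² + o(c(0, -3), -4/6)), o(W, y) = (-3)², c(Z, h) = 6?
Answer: -12762*√2/337 ≈ -53.555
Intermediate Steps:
o(W, y) = 9
A = -27*√2 (A = -9*√((2 - 5)² + 9) = -9*√((-3)² + 9) = -9*√(9 + 9) = -27*√2 ≈ -38.184)
A*(1418/1011) = (-27*√2)*(1418/1011) = (-27*√2)*(1418*(1/1011)) = -27*√2*(1418/1011) = -12762*√2/337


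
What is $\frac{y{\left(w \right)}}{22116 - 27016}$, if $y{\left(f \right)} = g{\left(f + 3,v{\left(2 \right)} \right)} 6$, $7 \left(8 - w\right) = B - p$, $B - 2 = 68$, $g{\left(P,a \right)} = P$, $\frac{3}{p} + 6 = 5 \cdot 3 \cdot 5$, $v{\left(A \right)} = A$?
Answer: $- \frac{243}{197225} \approx -0.0012321$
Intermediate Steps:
$p = \frac{1}{23}$ ($p = \frac{3}{-6 + 5 \cdot 3 \cdot 5} = \frac{3}{-6 + 15 \cdot 5} = \frac{3}{-6 + 75} = \frac{3}{69} = 3 \cdot \frac{1}{69} = \frac{1}{23} \approx 0.043478$)
$B = 70$ ($B = 2 + 68 = 70$)
$w = - \frac{321}{161}$ ($w = 8 - \frac{70 - \frac{1}{23}}{7} = 8 - \frac{1609}{161} = - \frac{321}{161} \approx -1.9938$)
$y{\left(f \right)} = 18 + 6 f$ ($y{\left(f \right)} = \left(f + 3\right) 6 = \left(3 + f\right) 6 = 18 + 6 f$)
$\frac{y{\left(w \right)}}{22116 - 27016} = \frac{18 + 6 \left(- \frac{321}{161}\right)}{22116 - 27016} = \frac{18 - \frac{1926}{161}}{22116 - 27016} = \frac{972}{161 \left(-4900\right)} = \frac{972}{161} \left(- \frac{1}{4900}\right) = - \frac{243}{197225}$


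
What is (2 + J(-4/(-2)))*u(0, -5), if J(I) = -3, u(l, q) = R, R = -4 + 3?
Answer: 1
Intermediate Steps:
R = -1
u(l, q) = -1
(2 + J(-4/(-2)))*u(0, -5) = (2 - 3)*(-1) = -1*(-1) = 1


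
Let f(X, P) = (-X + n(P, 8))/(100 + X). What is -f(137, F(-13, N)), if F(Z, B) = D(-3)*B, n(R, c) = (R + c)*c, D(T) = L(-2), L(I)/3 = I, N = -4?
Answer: -119/237 ≈ -0.50211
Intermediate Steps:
L(I) = 3*I
D(T) = -6 (D(T) = 3*(-2) = -6)
n(R, c) = c*(R + c)
F(Z, B) = -6*B
f(X, P) = (64 - X + 8*P)/(100 + X) (f(X, P) = (-X + 8*(P + 8))/(100 + X) = (-X + 8*(8 + P))/(100 + X) = (-X + (64 + 8*P))/(100 + X) = (64 - X + 8*P)/(100 + X))
-f(137, F(-13, N)) = -(64 - 1*137 + 8*(-6*(-4)))/(100 + 137) = -(64 - 137 + 8*24)/237 = -(64 - 137 + 192)/237 = -119/237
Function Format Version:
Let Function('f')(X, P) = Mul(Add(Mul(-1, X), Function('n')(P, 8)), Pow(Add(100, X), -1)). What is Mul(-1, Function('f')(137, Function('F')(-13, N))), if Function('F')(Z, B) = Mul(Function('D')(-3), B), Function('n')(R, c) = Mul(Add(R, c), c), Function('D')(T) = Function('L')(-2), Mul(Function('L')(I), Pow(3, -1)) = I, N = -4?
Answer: Rational(-119, 237) ≈ -0.50211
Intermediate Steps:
Function('L')(I) = Mul(3, I)
Function('D')(T) = -6 (Function('D')(T) = Mul(3, -2) = -6)
Function('n')(R, c) = Mul(c, Add(R, c))
Function('F')(Z, B) = Mul(-6, B)
Function('f')(X, P) = Mul(Pow(Add(100, X), -1), Add(64, Mul(-1, X), Mul(8, P))) (Function('f')(X, P) = Mul(Add(Mul(-1, X), Mul(8, Add(P, 8))), Pow(Add(100, X), -1)) = Mul(Add(Mul(-1, X), Mul(8, Add(8, P))), Pow(Add(100, X), -1)) = Mul(Add(Mul(-1, X), Add(64, Mul(8, P))), Pow(Add(100, X), -1)) = Mul(Add(64, Mul(-1, X), Mul(8, P)), Pow(Add(100, X), -1)) = Mul(Pow(Add(100, X), -1), Add(64, Mul(-1, X), Mul(8, P))))
Mul(-1, Function('f')(137, Function('F')(-13, N))) = Mul(-1, Mul(Pow(Add(100, 137), -1), Add(64, Mul(-1, 137), Mul(8, Mul(-6, -4))))) = Mul(-1, Mul(Pow(237, -1), Add(64, -137, Mul(8, 24)))) = Mul(-1, Mul(Rational(1, 237), Add(64, -137, 192))) = Mul(-1, Mul(Rational(1, 237), 119)) = Mul(-1, Rational(119, 237)) = Rational(-119, 237)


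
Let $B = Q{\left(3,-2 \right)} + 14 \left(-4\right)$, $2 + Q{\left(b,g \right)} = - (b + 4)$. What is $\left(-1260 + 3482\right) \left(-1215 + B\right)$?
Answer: $-2844160$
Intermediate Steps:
$Q{\left(b,g \right)} = -6 - b$ ($Q{\left(b,g \right)} = -2 - \left(b + 4\right) = -2 - \left(4 + b\right) = -6 - b$)
$B = -65$ ($B = \left(-6 - 3\right) + 14 \left(-4\right) = \left(-6 - 3\right) - 56 = -9 - 56 = -65$)
$\left(-1260 + 3482\right) \left(-1215 + B\right) = \left(-1260 + 3482\right) \left(-1215 - 65\right) = 2222 \left(-1280\right) = -2844160$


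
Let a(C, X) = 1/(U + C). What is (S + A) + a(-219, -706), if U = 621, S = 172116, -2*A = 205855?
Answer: 13906889/201 ≈ 69189.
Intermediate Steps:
A = -205855/2 (A = -½*205855 = -205855/2 ≈ -1.0293e+5)
a(C, X) = 1/(621 + C)
(S + A) + a(-219, -706) = (172116 - 205855/2) + 1/(621 - 219) = 138377/2 + 1/402 = 13906889/201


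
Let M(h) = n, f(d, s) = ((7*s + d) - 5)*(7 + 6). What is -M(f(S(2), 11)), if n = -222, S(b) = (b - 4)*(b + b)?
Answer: 222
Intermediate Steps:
S(b) = 2*b*(-4 + b) (S(b) = (-4 + b)*(2*b) = 2*b*(-4 + b))
f(d, s) = -65 + 13*d + 91*s (f(d, s) = ((d + 7*s) - 5)*13 = (-5 + d + 7*s)*13 = -65 + 13*d + 91*s)
M(h) = -222
-M(f(S(2), 11)) = -1*(-222) = 222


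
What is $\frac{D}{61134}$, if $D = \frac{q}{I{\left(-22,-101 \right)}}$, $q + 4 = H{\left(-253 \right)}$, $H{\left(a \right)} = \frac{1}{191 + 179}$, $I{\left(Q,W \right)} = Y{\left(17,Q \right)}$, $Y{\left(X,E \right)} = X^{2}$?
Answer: $- \frac{29}{128177620} \approx -2.2625 \cdot 10^{-7}$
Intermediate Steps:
$I{\left(Q,W \right)} = 289$ ($I{\left(Q,W \right)} = 17^{2} = 289$)
$H{\left(a \right)} = \frac{1}{370}$
$q = - \frac{1479}{370}$ ($q = -4 + \frac{1}{370} = - \frac{1479}{370} \approx -3.9973$)
$D = - \frac{87}{6290}$ ($D = - \frac{1479}{370 \cdot 289} = \left(- \frac{1479}{370}\right) \frac{1}{289} = - \frac{87}{6290} \approx -0.013831$)
$\frac{D}{61134} = - \frac{87}{6290 \cdot 61134} = \left(- \frac{87}{6290}\right) \frac{1}{61134} = - \frac{29}{128177620}$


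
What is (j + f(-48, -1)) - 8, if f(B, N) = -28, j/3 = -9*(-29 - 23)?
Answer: 1368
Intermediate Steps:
j = 1404 (j = 3*(-9*(-29 - 23)) = 3*(-9*(-52)) = 3*468 = 1404)
(j + f(-48, -1)) - 8 = (1404 - 28) - 8 = 1376 - 8 = 1368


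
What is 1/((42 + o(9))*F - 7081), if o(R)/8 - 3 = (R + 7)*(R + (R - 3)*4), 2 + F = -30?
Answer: -1/144361 ≈ -6.9271e-6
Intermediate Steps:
F = -32 (F = -2 - 30 = -32)
o(R) = 24 + 8*(-12 + 5*R)*(7 + R) (o(R) = 24 + 8*((R + 7)*(R + (R - 3)*4)) = 24 + 8*((7 + R)*(R + (-3 + R)*4)) = 24 + 8*((7 + R)*(R + (-12 + 4*R))) = 24 + 8*((7 + R)*(-12 + 5*R)) = 24 + 8*((-12 + 5*R)*(7 + R)) = 24 + 8*(-12 + 5*R)*(7 + R))
1/((42 + o(9))*F - 7081) = 1/((42 + (-648 + 40*9² + 184*9))*(-32) - 7081) = 1/((42 + (-648 + 40*81 + 1656))*(-32) - 7081) = 1/((42 + (-648 + 3240 + 1656))*(-32) - 7081) = 1/((42 + 4248)*(-32) - 7081) = 1/(4290*(-32) - 7081) = 1/(-137280 - 7081) = 1/(-144361) = -1/144361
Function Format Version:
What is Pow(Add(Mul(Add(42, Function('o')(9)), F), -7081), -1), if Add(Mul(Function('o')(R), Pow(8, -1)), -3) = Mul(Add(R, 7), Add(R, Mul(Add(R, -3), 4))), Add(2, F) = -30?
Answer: Rational(-1, 144361) ≈ -6.9271e-6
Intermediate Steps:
F = -32 (F = Add(-2, -30) = -32)
Function('o')(R) = Add(24, Mul(8, Add(-12, Mul(5, R)), Add(7, R))) (Function('o')(R) = Add(24, Mul(8, Mul(Add(R, 7), Add(R, Mul(Add(R, -3), 4))))) = Add(24, Mul(8, Mul(Add(7, R), Add(R, Mul(Add(-3, R), 4))))) = Add(24, Mul(8, Mul(Add(7, R), Add(R, Add(-12, Mul(4, R)))))) = Add(24, Mul(8, Mul(Add(7, R), Add(-12, Mul(5, R))))) = Add(24, Mul(8, Mul(Add(-12, Mul(5, R)), Add(7, R)))) = Add(24, Mul(8, Add(-12, Mul(5, R)), Add(7, R))))
Pow(Add(Mul(Add(42, Function('o')(9)), F), -7081), -1) = Pow(Add(Mul(Add(42, Add(-648, Mul(40, Pow(9, 2)), Mul(184, 9))), -32), -7081), -1) = Pow(Add(Mul(Add(42, Add(-648, Mul(40, 81), 1656)), -32), -7081), -1) = Pow(Add(Mul(Add(42, Add(-648, 3240, 1656)), -32), -7081), -1) = Pow(Add(Mul(Add(42, 4248), -32), -7081), -1) = Pow(Add(Mul(4290, -32), -7081), -1) = Pow(Add(-137280, -7081), -1) = Pow(-144361, -1) = Rational(-1, 144361)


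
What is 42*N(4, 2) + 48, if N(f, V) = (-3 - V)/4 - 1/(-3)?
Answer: 19/2 ≈ 9.5000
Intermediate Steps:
N(f, V) = -5/12 - V/4 (N(f, V) = (-3 - V)*(1/4) - 1*(-1/3) = (-3/4 - V/4) + 1/3 = -5/12 - V/4)
42*N(4, 2) + 48 = 42*(-5/12 - 1/4*2) + 48 = 42*(-5/12 - 1/2) + 48 = 42*(-11/12) + 48 = -77/2 + 48 = 19/2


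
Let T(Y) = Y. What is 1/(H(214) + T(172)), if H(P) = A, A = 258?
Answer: 1/430 ≈ 0.0023256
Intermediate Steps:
H(P) = 258
1/(H(214) + T(172)) = 1/(258 + 172) = 1/430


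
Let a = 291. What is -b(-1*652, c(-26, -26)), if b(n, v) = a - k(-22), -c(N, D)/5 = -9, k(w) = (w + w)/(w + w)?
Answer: -290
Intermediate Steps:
k(w) = 1 (k(w) = (2*w)/((2*w)) = (2*w)*(1/(2*w)) = 1)
c(N, D) = 45 (c(N, D) = -5*(-9) = 45)
b(n, v) = 290 (b(n, v) = 291 - 1*1 = 291 - 1 = 290)
-b(-1*652, c(-26, -26)) = -1*290 = -290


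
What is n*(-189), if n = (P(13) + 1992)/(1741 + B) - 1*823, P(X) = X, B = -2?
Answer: 270117288/1739 ≈ 1.5533e+5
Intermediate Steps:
n = -1429192/1739 (n = (13 + 1992)/(1741 - 2) - 1*823 = 2005/1739 - 823 = -1429192/1739 ≈ -821.85)
n*(-189) = -1429192/1739*(-189) = 270117288/1739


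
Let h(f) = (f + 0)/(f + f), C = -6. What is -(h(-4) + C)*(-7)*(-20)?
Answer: 770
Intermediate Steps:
h(f) = ½ (h(f) = f/((2*f)) = f*(1/(2*f)) = ½)
-(h(-4) + C)*(-7)*(-20) = -(½ - 6)*(-7)*(-20) = -(-11)*(-7)/2*(-20) = -1*77/2*(-20) = -77/2*(-20) = 770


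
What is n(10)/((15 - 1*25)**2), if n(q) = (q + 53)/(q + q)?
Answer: 63/2000 ≈ 0.031500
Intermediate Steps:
n(q) = (53 + q)/(2*q) (n(q) = (53 + q)/((2*q)) = (53 + q)*(1/(2*q)) = (53 + q)/(2*q))
n(10)/((15 - 1*25)**2) = ((1/2)*(53 + 10)/10)/((15 - 1*25)**2) = ((1/2)*(1/10)*63)/((15 - 25)**2) = 63/(20*((-10)**2)) = (63/20)/100 = (63/20)*(1/100) = 63/2000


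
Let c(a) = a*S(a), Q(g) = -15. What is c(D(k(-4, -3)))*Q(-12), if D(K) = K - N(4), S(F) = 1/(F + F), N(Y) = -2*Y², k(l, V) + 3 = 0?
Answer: -15/2 ≈ -7.5000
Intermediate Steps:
k(l, V) = -3 (k(l, V) = -3 + 0 = -3)
S(F) = 1/(2*F)
D(K) = 32 + K (D(K) = K - (-2)*4² = K - (-2)*16 = K - 1*(-32) = K + 32 = 32 + K)
c(a) = ½ (c(a) = a*(1/(2*a)) = ½)
c(D(k(-4, -3)))*Q(-12) = (½)*(-15) = -15/2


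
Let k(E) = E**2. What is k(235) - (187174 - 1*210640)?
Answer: 78691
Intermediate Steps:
k(235) - (187174 - 1*210640) = 235**2 - (187174 - 1*210640) = 55225 - (187174 - 210640) = 55225 - 1*(-23466) = 55225 + 23466 = 78691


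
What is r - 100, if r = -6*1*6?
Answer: -136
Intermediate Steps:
r = -36 (r = -6*6 = -36)
r - 100 = -36 - 100 = -136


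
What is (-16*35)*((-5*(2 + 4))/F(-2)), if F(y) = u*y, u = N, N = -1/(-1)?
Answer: -8400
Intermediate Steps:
N = 1 (N = -1*(-1) = 1)
u = 1
F(y) = y (F(y) = 1*y = y)
(-16*35)*((-5*(2 + 4))/F(-2)) = (-16*35)*(-5*(2 + 4)/(-2)) = -560*(-5*6)*(-1)/2 = -(-16800)*(-1)/2 = -560*15 = -8400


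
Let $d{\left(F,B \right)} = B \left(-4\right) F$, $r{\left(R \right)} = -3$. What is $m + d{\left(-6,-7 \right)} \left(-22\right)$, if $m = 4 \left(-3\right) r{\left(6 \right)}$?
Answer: $3732$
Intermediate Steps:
$d{\left(F,B \right)} = - 4 B F$
$m = 36$ ($m = 4 \left(-3\right) \left(-3\right) = \left(-12\right) \left(-3\right) = 36$)
$m + d{\left(-6,-7 \right)} \left(-22\right) = 36 + \left(-4\right) \left(-7\right) \left(-6\right) \left(-22\right) = 36 - -3696 = 36 + 3696 = 3732$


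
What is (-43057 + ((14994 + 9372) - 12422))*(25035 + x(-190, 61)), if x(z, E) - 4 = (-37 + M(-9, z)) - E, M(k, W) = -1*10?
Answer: -775678203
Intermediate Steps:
M(k, W) = -10
x(z, E) = -43 - E (x(z, E) = 4 + ((-37 - 10) - E) = 4 + (-47 - E) = -43 - E)
(-43057 + ((14994 + 9372) - 12422))*(25035 + x(-190, 61)) = (-43057 + ((14994 + 9372) - 12422))*(25035 + (-43 - 1*61)) = (-43057 + (24366 - 12422))*(25035 + (-43 - 61)) = (-43057 + 11944)*(25035 - 104) = -31113*24931 = -775678203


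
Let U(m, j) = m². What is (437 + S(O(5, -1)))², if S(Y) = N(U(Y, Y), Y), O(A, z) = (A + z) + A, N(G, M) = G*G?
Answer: 48972004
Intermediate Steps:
N(G, M) = G²
O(A, z) = z + 2*A
S(Y) = Y⁴ (S(Y) = (Y²)² = Y⁴)
(437 + S(O(5, -1)))² = (437 + (-1 + 2*5)⁴)² = (437 + (-1 + 10)⁴)² = (437 + 9⁴)² = (437 + 6561)² = 6998² = 48972004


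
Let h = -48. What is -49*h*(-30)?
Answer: -70560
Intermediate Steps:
-49*h*(-30) = -49*(-48)*(-30) = 2352*(-30) = -70560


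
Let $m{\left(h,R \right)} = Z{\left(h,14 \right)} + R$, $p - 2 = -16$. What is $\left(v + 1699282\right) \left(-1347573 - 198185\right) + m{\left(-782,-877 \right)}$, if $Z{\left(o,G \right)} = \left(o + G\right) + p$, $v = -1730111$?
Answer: $47654171723$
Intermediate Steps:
$p = -14$ ($p = 2 - 16 = -14$)
$Z{\left(o,G \right)} = -14 + G + o$ ($Z{\left(o,G \right)} = \left(o + G\right) - 14 = \left(G + o\right) - 14 = -14 + G + o$)
$m{\left(h,R \right)} = R + h$ ($m{\left(h,R \right)} = \left(-14 + 14 + h\right) + R = h + R = R + h$)
$\left(v + 1699282\right) \left(-1347573 - 198185\right) + m{\left(-782,-877 \right)} = \left(-1730111 + 1699282\right) \left(-1347573 - 198185\right) - 1659 = \left(-30829\right) \left(-1545758\right) - 1659 = 47654173382 - 1659 = 47654171723$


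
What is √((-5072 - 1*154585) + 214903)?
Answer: √55246 ≈ 235.04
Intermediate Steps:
√((-5072 - 1*154585) + 214903) = √((-5072 - 154585) + 214903) = √(-159657 + 214903) = √55246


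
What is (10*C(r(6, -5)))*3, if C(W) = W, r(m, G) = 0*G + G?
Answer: -150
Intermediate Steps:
r(m, G) = G (r(m, G) = 0 + G = G)
(10*C(r(6, -5)))*3 = (10*(-5))*3 = -50*3 = -150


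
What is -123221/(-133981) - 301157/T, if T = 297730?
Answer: -3662727687/39890163130 ≈ -0.091820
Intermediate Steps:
-123221/(-133981) - 301157/T = -123221/(-133981) - 301157/297730 = -123221*(-1/133981) - 301157*1/297730 = 123221/133981 - 301157/297730 = -3662727687/39890163130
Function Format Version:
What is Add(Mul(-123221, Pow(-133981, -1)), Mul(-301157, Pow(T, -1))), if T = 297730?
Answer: Rational(-3662727687, 39890163130) ≈ -0.091820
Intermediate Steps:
Add(Mul(-123221, Pow(-133981, -1)), Mul(-301157, Pow(T, -1))) = Add(Mul(-123221, Pow(-133981, -1)), Mul(-301157, Pow(297730, -1))) = Add(Mul(-123221, Rational(-1, 133981)), Mul(-301157, Rational(1, 297730))) = Add(Rational(123221, 133981), Rational(-301157, 297730)) = Rational(-3662727687, 39890163130)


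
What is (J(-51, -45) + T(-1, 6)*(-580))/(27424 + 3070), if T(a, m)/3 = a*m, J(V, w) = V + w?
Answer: 5172/15247 ≈ 0.33921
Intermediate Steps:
T(a, m) = 3*a*m (T(a, m) = 3*(a*m) = 3*a*m)
(J(-51, -45) + T(-1, 6)*(-580))/(27424 + 3070) = ((-51 - 45) + (3*(-1)*6)*(-580))/(27424 + 3070) = (-96 - 18*(-580))/30494 = (-96 + 10440)*(1/30494) = 10344*(1/30494) = 5172/15247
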